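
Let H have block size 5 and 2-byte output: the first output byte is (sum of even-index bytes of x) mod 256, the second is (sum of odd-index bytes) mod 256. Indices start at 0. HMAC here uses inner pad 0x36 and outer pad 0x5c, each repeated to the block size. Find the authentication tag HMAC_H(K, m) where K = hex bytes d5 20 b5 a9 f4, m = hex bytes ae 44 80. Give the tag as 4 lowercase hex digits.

Key hex bytes d5 20 b5 a9 f4 is exactly B = 5 bytes: K' = d5 20 b5 a9 f4.
K' ⊕ ipad = e3 16 83 9f c2.  K' ⊕ opad = 89 7c e9 f5 a8.
Inner input = (K'⊕ipad) ∥ m = e3 16 83 9f c2 ∥ ae 44 80.
Inner hash: even-index sum = 620 mod 256 = 108; odd-index sum = 483 mod 256 = 227 → 6c e3.
Outer input = (K'⊕opad) ∥ inner = 89 7c e9 f5 a8 ∥ 6c e3.
Outer hash (tag): even-index sum = 765 mod 256 = 253; odd-index sum = 477 mod 256 = 221 → fd dd.

fddd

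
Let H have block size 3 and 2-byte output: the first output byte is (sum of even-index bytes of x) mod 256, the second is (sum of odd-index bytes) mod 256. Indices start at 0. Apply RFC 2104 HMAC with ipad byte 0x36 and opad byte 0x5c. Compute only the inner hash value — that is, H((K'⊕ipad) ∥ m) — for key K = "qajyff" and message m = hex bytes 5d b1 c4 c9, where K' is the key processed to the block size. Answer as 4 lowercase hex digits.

2797

Key "qajyff" = 71 61 6a 79 66 66 is 6 bytes > B = 3, so hash it first: H(key) = 41 40, then zero-pad to 3 bytes: K' = 41 40 00.
K' ⊕ ipad = 77 76 36.
Inner input = 77 76 36 ∥ 5d b1 c4 c9.
Inner hash: even-index sum = 551 mod 256 = 39; odd-index sum = 407 mod 256 = 151 → 27 97.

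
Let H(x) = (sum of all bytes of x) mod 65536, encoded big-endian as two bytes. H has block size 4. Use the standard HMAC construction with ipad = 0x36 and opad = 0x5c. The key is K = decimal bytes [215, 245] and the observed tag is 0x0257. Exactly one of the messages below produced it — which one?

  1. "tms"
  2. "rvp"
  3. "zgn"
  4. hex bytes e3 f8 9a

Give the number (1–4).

Key decimal bytes [215, 245] = d7 f5 is 2 bytes ≤ B = 4; zero-pad to 4 bytes: K' = d7 f5 00 00.
K' ⊕ ipad = e1 c3 36 36; K' ⊕ opad = 8b a9 5c 5c.
m1: inner = H(e1 c3 36 36 74 6d 73) = 03 64; tag = H(8b a9 5c 5c 03 64) = 0253
m2: inner = H(e1 c3 36 36 72 76 70) = 03 68; tag = H(8b a9 5c 5c 03 68) = 0257 ← matches
m3: inner = H(e1 c3 36 36 7a 67 6e) = 03 5f; tag = H(8b a9 5c 5c 03 5f) = 024e
m4: inner = H(e1 c3 36 36 e3 f8 9a) = 04 85; tag = H(8b a9 5c 5c 04 85) = 0275

2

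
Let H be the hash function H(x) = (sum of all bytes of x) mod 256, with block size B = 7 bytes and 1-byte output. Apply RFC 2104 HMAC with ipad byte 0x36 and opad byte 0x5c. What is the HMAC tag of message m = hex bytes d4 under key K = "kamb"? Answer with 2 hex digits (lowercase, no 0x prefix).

d0

Key "kamb" = 6b 61 6d 62 is 4 bytes ≤ B = 7; zero-pad to 7 bytes: K' = 6b 61 6d 62 00 00 00.
K' ⊕ ipad = 5d 57 5b 54 36 36 36.  K' ⊕ opad = 37 3d 31 3e 5c 5c 5c.
Inner input = (K'⊕ipad) ∥ m = 5d 57 5b 54 36 36 36 ∥ d4.
Inner hash: sum = 93+87+91+84+54+54+54+212 = 729; mod 256 = 217 → d9.
Outer input = (K'⊕opad) ∥ inner = 37 3d 31 3e 5c 5c 5c ∥ d9.
Outer hash (tag): sum = 55+61+49+62+92+92+92+217 = 720; mod 256 = 208 → d0.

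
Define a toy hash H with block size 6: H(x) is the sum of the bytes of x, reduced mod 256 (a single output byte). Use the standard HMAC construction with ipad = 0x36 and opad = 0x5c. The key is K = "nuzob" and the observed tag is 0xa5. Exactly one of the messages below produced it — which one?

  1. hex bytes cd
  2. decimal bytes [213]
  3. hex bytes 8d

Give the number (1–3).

3

Key "nuzob" = 6e 75 7a 6f 62 is 5 bytes ≤ B = 6; zero-pad to 6 bytes: K' = 6e 75 7a 6f 62 00.
K' ⊕ ipad = 58 43 4c 59 54 36; K' ⊕ opad = 32 29 26 33 3e 5c.
m1: inner = H(58 43 4c 59 54 36 cd) = 97; tag = H(32 29 26 33 3e 5c 97) = e5
m2: inner = H(58 43 4c 59 54 36 d5) = 9f; tag = H(32 29 26 33 3e 5c 9f) = ed
m3: inner = H(58 43 4c 59 54 36 8d) = 57; tag = H(32 29 26 33 3e 5c 57) = a5 ← matches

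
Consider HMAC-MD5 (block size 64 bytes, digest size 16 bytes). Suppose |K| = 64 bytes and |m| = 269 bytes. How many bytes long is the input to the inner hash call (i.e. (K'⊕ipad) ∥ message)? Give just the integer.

Key is 64 ≤ 64 bytes, zero-padded: |K'| = 64.
Inner input = (K'⊕ipad) ∥ m → 64 + 269 = 333 bytes.

333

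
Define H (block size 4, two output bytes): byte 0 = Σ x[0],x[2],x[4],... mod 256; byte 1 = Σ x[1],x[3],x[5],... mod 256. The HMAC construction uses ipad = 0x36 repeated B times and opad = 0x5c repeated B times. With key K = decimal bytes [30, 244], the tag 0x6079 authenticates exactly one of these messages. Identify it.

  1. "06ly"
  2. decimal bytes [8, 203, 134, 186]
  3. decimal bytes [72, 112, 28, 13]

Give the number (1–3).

3

Key decimal bytes [30, 244] = 1e f4 is 2 bytes ≤ B = 4; zero-pad to 4 bytes: K' = 1e f4 00 00.
K' ⊕ ipad = 28 c2 36 36; K' ⊕ opad = 42 a8 5c 5c.
m1: inner = H(28 c2 36 36 30 36 6c 79) = fa a7; tag = H(42 a8 5c 5c fa a7) = 98ab
m2: inner = H(28 c2 36 36 08 cb 86 ba) = ec 7d; tag = H(42 a8 5c 5c ec 7d) = 8a81
m3: inner = H(28 c2 36 36 48 70 1c 0d) = c2 75; tag = H(42 a8 5c 5c c2 75) = 6079 ← matches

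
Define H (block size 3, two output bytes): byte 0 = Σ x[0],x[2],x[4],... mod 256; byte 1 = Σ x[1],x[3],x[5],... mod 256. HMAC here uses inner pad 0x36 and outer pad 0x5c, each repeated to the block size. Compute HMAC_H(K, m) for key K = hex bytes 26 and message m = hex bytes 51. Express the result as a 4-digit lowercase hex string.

Key hex bytes 26 is 1 byte ≤ B = 3; zero-pad to 3 bytes: K' = 26 00 00.
K' ⊕ ipad = 10 36 36.  K' ⊕ opad = 7a 5c 5c.
Inner input = (K'⊕ipad) ∥ m = 10 36 36 ∥ 51.
Inner hash: even-index sum = 70 mod 256 = 70; odd-index sum = 135 mod 256 = 135 → 46 87.
Outer input = (K'⊕opad) ∥ inner = 7a 5c 5c ∥ 46 87.
Outer hash (tag): even-index sum = 349 mod 256 = 93; odd-index sum = 162 mod 256 = 162 → 5d a2.

5da2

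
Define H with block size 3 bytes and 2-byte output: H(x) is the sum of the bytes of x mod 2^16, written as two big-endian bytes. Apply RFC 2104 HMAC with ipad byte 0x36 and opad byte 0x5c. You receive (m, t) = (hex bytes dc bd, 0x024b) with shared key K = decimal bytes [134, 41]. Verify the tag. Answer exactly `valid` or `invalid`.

Key decimal bytes [134, 41] = 86 29 is 2 bytes ≤ B = 3; zero-pad to 3 bytes: K' = 86 29 00.
K' ⊕ ipad = b0 1f 36; K' ⊕ opad = da 75 5c.
Inner hash: sum = 176+31+54+220+189 = 670 → 02 9e.
Outer hash (recomputed tag): sum = 218+117+92+2+158 = 587 → 02 4b.
Recomputed tag = 024b; claimed = 024b → match.

valid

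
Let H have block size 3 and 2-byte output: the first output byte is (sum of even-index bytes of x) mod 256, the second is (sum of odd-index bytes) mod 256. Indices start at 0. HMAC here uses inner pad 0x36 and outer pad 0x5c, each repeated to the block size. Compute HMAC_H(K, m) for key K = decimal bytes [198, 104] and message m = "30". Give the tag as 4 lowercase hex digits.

878a

Key decimal bytes [198, 104] = c6 68 is 2 bytes ≤ B = 3; zero-pad to 3 bytes: K' = c6 68 00.
K' ⊕ ipad = f0 5e 36.  K' ⊕ opad = 9a 34 5c.
Inner input = (K'⊕ipad) ∥ m = f0 5e 36 ∥ 33 30.
Inner hash: even-index sum = 342 mod 256 = 86; odd-index sum = 145 mod 256 = 145 → 56 91.
Outer input = (K'⊕opad) ∥ inner = 9a 34 5c ∥ 56 91.
Outer hash (tag): even-index sum = 391 mod 256 = 135; odd-index sum = 138 mod 256 = 138 → 87 8a.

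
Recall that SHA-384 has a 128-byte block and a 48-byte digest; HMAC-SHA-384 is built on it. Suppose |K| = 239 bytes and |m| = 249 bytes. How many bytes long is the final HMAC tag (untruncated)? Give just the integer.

48

The tag is one SHA-384 digest: 48 bytes.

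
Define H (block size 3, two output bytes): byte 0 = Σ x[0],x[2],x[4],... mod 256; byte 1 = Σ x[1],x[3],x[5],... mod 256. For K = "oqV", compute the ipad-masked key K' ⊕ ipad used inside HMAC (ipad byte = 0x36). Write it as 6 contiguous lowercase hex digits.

594760

Key "oqV" = 6f 71 56 is exactly B = 3 bytes: K' = 6f 71 56.
XOR each byte with 0x36: 6f⊕36=59, 71⊕36=47, 56⊕36=60.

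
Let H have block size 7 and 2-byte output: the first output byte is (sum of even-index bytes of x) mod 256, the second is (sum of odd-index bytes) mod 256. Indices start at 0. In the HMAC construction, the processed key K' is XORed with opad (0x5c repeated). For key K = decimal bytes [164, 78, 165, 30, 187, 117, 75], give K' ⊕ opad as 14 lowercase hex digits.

Key decimal bytes [164, 78, 165, 30, 187, 117, 75] = a4 4e a5 1e bb 75 4b is exactly B = 7 bytes: K' = a4 4e a5 1e bb 75 4b.
XOR each byte with 0x5c: a4⊕5c=f8, 4e⊕5c=12, a5⊕5c=f9, 1e⊕5c=42, bb⊕5c=e7, 75⊕5c=29, 4b⊕5c=17.

f812f942e72917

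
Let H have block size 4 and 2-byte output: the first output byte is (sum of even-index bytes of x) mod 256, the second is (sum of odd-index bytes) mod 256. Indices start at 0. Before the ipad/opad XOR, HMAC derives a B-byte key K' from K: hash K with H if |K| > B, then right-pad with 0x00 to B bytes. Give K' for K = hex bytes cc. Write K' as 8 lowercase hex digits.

Key hex bytes cc is 1 byte ≤ B = 4; zero-pad to 4 bytes: K' = cc 00 00 00.

cc000000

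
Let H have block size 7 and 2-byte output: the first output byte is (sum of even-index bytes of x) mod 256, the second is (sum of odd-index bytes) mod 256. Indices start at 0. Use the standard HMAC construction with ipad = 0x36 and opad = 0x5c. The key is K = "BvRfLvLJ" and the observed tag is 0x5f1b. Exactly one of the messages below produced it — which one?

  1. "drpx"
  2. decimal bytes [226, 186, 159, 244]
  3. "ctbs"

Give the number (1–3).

3

Key "BvRfLvLJ" = 42 76 52 66 4c 76 4c 4a is 8 bytes > B = 7, so hash it first: H(key) = 2c 9c, then zero-pad to 7 bytes: K' = 2c 9c 00 00 00 00 00.
K' ⊕ ipad = 1a aa 36 36 36 36 36; K' ⊕ opad = 70 c0 5c 5c 5c 5c 5c.
m1: inner = H(1a aa 36 36 36 36 36 64 72 70 78) = a6 ea; tag = H(70 c0 5c 5c 5c 5c 5c a6 ea) = 6e1e
m2: inner = H(1a aa 36 36 36 36 36 e2 ba 9f f4) = 6a 97; tag = H(70 c0 5c 5c 5c 5c 5c 6a 97) = 1be2
m3: inner = H(1a aa 36 36 36 36 36 63 74 62 73) = a3 db; tag = H(70 c0 5c 5c 5c 5c 5c a3 db) = 5f1b ← matches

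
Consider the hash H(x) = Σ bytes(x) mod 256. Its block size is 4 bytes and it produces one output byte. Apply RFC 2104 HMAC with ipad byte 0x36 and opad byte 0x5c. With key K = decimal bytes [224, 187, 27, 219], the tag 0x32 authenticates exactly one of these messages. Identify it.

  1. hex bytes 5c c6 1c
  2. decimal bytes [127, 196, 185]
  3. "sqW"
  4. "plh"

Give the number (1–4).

4

Key decimal bytes [224, 187, 27, 219] = e0 bb 1b db is exactly B = 4 bytes: K' = e0 bb 1b db.
K' ⊕ ipad = d6 8d 2d ed; K' ⊕ opad = bc e7 47 87.
m1: inner = H(d6 8d 2d ed 5c c6 1c) = bb; tag = H(bc e7 47 87 bb) = 2c
m2: inner = H(d6 8d 2d ed 7f c4 b9) = 79; tag = H(bc e7 47 87 79) = ea
m3: inner = H(d6 8d 2d ed 73 71 57) = b8; tag = H(bc e7 47 87 b8) = 29
m4: inner = H(d6 8d 2d ed 70 6c 68) = c1; tag = H(bc e7 47 87 c1) = 32 ← matches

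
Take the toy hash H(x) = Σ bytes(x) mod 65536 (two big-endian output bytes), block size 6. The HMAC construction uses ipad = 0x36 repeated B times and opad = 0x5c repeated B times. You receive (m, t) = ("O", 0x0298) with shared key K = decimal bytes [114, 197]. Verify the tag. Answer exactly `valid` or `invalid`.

Key decimal bytes [114, 197] = 72 c5 is 2 bytes ≤ B = 6; zero-pad to 6 bytes: K' = 72 c5 00 00 00 00.
K' ⊕ ipad = 44 f3 36 36 36 36; K' ⊕ opad = 2e 99 5c 5c 5c 5c.
Inner hash: sum = 68+243+54+54+54+54+79 = 606 → 02 5e.
Outer hash (recomputed tag): sum = 46+153+92+92+92+92+2+94 = 663 → 02 97.
Recomputed tag = 0297; claimed = 0298 → mismatch.

invalid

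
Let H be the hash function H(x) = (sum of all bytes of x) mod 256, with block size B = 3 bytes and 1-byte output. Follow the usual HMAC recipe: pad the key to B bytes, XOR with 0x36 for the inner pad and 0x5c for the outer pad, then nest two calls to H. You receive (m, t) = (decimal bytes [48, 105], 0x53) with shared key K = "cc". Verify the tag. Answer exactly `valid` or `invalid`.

Key "cc" = 63 63 is 2 bytes ≤ B = 3; zero-pad to 3 bytes: K' = 63 63 00.
K' ⊕ ipad = 55 55 36; K' ⊕ opad = 3f 3f 5c.
Inner hash: sum = 85+85+54+48+105 = 377; mod 256 = 121 → 79.
Outer hash (recomputed tag): sum = 63+63+92+121 = 339; mod 256 = 83 → 53.
Recomputed tag = 53; claimed = 53 → match.

valid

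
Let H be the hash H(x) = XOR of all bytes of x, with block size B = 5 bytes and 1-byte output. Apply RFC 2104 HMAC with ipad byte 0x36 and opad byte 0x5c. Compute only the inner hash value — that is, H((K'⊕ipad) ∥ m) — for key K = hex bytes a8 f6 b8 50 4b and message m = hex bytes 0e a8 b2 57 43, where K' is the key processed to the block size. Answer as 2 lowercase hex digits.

cb

Key hex bytes a8 f6 b8 50 4b is exactly B = 5 bytes: K' = a8 f6 b8 50 4b.
K' ⊕ ipad = 9e c0 8e 66 7d.
Inner input = 9e c0 8e 66 7d ∥ 0e a8 b2 57 43.
Inner hash: XOR 9e⊕c0⊕8e⊕66⊕7d⊕0e⊕a8⊕b2⊕57⊕43 = cb.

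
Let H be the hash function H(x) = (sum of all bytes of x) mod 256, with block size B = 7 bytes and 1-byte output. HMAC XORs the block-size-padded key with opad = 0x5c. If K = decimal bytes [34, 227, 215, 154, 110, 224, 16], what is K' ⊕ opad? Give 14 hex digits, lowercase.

Key decimal bytes [34, 227, 215, 154, 110, 224, 16] = 22 e3 d7 9a 6e e0 10 is exactly B = 7 bytes: K' = 22 e3 d7 9a 6e e0 10.
XOR each byte with 0x5c: 22⊕5c=7e, e3⊕5c=bf, d7⊕5c=8b, 9a⊕5c=c6, 6e⊕5c=32, e0⊕5c=bc, 10⊕5c=4c.

7ebf8bc632bc4c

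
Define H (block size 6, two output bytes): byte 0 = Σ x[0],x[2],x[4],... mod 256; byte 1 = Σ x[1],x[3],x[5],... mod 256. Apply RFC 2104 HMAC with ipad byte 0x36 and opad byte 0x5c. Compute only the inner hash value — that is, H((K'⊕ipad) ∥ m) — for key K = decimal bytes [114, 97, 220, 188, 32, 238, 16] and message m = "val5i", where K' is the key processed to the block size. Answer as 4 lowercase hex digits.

Key decimal bytes [114, 97, 220, 188, 32, 238, 16] = 72 61 dc bc 20 ee 10 is 7 bytes > B = 6, so hash it first: H(key) = 7e 0b, then zero-pad to 6 bytes: K' = 7e 0b 00 00 00 00.
K' ⊕ ipad = 48 3d 36 36 36 36.
Inner input = 48 3d 36 36 36 36 ∥ 76 61 6c 35 69.
Inner hash: even-index sum = 511 mod 256 = 255; odd-index sum = 319 mod 256 = 63 → ff 3f.

ff3f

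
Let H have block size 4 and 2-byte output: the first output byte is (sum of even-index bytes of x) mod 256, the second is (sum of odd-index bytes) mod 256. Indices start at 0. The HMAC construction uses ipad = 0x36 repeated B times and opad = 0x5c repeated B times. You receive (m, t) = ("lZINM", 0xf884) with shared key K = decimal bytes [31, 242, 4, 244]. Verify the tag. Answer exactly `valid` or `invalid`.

valid

Key decimal bytes [31, 242, 4, 244] = 1f f2 04 f4 is exactly B = 4 bytes: K' = 1f f2 04 f4.
K' ⊕ ipad = 29 c4 32 c2; K' ⊕ opad = 43 ae 58 a8.
Inner hash: even-index sum = 349 mod 256 = 93; odd-index sum = 558 mod 256 = 46 → 5d 2e.
Outer hash (recomputed tag): even-index sum = 248 mod 256 = 248; odd-index sum = 388 mod 256 = 132 → f8 84.
Recomputed tag = f884; claimed = f884 → match.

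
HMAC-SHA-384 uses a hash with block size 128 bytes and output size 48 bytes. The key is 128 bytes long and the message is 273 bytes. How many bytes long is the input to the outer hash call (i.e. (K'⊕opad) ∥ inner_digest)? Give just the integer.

176

Key is 128 ≤ 128 bytes, zero-padded: |K'| = 128.
Outer input = (K'⊕opad) ∥ H(inner) → 128 + 48 = 176 bytes.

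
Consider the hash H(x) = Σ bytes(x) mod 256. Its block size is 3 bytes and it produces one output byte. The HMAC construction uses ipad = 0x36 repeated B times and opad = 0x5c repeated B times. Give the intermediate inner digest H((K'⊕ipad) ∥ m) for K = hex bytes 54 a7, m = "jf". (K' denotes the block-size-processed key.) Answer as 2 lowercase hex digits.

f9

Key hex bytes 54 a7 is 2 bytes ≤ B = 3; zero-pad to 3 bytes: K' = 54 a7 00.
K' ⊕ ipad = 62 91 36.
Inner input = 62 91 36 ∥ 6a 66.
Inner hash: sum = 98+145+54+106+102 = 505; mod 256 = 249 → f9.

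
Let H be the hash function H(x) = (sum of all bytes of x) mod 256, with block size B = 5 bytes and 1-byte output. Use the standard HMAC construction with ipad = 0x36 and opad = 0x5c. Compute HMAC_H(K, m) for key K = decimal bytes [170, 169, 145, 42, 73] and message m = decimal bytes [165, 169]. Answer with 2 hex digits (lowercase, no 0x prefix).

Key decimal bytes [170, 169, 145, 42, 73] = aa a9 91 2a 49 is exactly B = 5 bytes: K' = aa a9 91 2a 49.
K' ⊕ ipad = 9c 9f a7 1c 7f.  K' ⊕ opad = f6 f5 cd 76 15.
Inner input = (K'⊕ipad) ∥ m = 9c 9f a7 1c 7f ∥ a5 a9.
Inner hash: sum = 156+159+167+28+127+165+169 = 971; mod 256 = 203 → cb.
Outer input = (K'⊕opad) ∥ inner = f6 f5 cd 76 15 ∥ cb.
Outer hash (tag): sum = 246+245+205+118+21+203 = 1038; mod 256 = 14 → 0e.

0e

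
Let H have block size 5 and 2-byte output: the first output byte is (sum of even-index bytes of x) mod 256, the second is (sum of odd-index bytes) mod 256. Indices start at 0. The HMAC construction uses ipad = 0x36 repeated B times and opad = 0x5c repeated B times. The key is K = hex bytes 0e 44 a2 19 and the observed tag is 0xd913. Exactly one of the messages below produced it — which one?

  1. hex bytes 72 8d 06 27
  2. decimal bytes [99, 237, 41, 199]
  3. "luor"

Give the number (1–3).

2

Key hex bytes 0e 44 a2 19 is 4 bytes ≤ B = 5; zero-pad to 5 bytes: K' = 0e 44 a2 19 00.
K' ⊕ ipad = 38 72 94 2f 36; K' ⊕ opad = 52 18 fe 45 5c.
m1: inner = H(38 72 94 2f 36 72 8d 06 27) = b6 19; tag = H(52 18 fe 45 5c b6 19) = c513
m2: inner = H(38 72 94 2f 36 63 ed 29 c7) = b6 2d; tag = H(52 18 fe 45 5c b6 2d) = d913 ← matches
m3: inner = H(38 72 94 2f 36 6c 75 6f 72) = e9 7c; tag = H(52 18 fe 45 5c e9 7c) = 2846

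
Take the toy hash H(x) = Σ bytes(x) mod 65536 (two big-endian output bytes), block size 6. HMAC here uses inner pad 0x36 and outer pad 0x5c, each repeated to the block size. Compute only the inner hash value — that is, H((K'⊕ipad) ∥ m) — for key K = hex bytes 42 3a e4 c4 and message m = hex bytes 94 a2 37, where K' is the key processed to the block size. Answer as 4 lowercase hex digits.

041d

Key hex bytes 42 3a e4 c4 is 4 bytes ≤ B = 6; zero-pad to 6 bytes: K' = 42 3a e4 c4 00 00.
K' ⊕ ipad = 74 0c d2 f2 36 36.
Inner input = 74 0c d2 f2 36 36 ∥ 94 a2 37.
Inner hash: sum = 116+12+210+242+54+54+148+162+55 = 1053 → 04 1d.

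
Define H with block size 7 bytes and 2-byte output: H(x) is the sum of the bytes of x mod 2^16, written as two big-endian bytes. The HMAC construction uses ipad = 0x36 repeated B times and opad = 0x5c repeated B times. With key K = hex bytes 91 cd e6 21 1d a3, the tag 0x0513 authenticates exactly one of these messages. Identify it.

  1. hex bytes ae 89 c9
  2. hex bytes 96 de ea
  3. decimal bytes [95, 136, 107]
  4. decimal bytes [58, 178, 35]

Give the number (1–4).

Key hex bytes 91 cd e6 21 1d a3 is 6 bytes ≤ B = 7; zero-pad to 7 bytes: K' = 91 cd e6 21 1d a3 00.
K' ⊕ ipad = a7 fb d0 17 2b 95 36; K' ⊕ opad = cd 91 ba 7d 41 ff 5c.
m1: inner = H(a7 fb d0 17 2b 95 36 ae 89 c9) = 05 7f; tag = H(cd 91 ba 7d 41 ff 5c 05 7f) = 04b5
m2: inner = H(a7 fb d0 17 2b 95 36 96 de ea) = 05 dd; tag = H(cd 91 ba 7d 41 ff 5c 05 dd) = 0513 ← matches
m3: inner = H(a7 fb d0 17 2b 95 36 5f 88 6b) = 04 d1; tag = H(cd 91 ba 7d 41 ff 5c 04 d1) = 0506
m4: inner = H(a7 fb d0 17 2b 95 36 3a b2 23) = 04 8e; tag = H(cd 91 ba 7d 41 ff 5c 04 8e) = 04c3

2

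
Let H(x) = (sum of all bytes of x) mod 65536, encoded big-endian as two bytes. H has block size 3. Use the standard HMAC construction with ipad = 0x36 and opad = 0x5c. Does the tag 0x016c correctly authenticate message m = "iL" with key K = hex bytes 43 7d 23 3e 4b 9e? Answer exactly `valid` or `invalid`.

valid

Key hex bytes 43 7d 23 3e 4b 9e is 6 bytes > B = 3, so hash it first: H(key) = 02 0a, then zero-pad to 3 bytes: K' = 02 0a 00.
K' ⊕ ipad = 34 3c 36; K' ⊕ opad = 5e 56 5c.
Inner hash: sum = 52+60+54+105+76 = 347 → 01 5b.
Outer hash (recomputed tag): sum = 94+86+92+1+91 = 364 → 01 6c.
Recomputed tag = 016c; claimed = 016c → match.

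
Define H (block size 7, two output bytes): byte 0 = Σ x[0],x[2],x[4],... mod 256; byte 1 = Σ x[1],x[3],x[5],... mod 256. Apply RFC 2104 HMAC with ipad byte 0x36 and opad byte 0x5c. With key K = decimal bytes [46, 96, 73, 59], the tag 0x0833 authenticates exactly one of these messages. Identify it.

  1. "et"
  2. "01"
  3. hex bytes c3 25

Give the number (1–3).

2

Key decimal bytes [46, 96, 73, 59] = 2e 60 49 3b is 4 bytes ≤ B = 7; zero-pad to 7 bytes: K' = 2e 60 49 3b 00 00 00.
K' ⊕ ipad = 18 56 7f 0d 36 36 36; K' ⊕ opad = 72 3c 15 67 5c 5c 5c.
m1: inner = H(18 56 7f 0d 36 36 36 65 74) = 77 fe; tag = H(72 3c 15 67 5c 5c 5c 77 fe) = 3d76
m2: inner = H(18 56 7f 0d 36 36 36 30 31) = 34 c9; tag = H(72 3c 15 67 5c 5c 5c 34 c9) = 0833 ← matches
m3: inner = H(18 56 7f 0d 36 36 36 c3 25) = 28 5c; tag = H(72 3c 15 67 5c 5c 5c 28 5c) = 9b27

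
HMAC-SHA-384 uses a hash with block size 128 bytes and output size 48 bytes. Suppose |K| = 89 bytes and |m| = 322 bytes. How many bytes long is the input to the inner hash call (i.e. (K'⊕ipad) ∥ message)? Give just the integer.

450

Key is 89 ≤ 128 bytes, zero-padded: |K'| = 128.
Inner input = (K'⊕ipad) ∥ m → 128 + 322 = 450 bytes.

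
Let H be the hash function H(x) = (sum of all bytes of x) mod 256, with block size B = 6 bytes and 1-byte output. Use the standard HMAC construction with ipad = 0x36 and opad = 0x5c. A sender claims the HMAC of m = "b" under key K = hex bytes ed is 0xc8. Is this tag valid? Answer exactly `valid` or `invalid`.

valid

Key hex bytes ed is 1 byte ≤ B = 6; zero-pad to 6 bytes: K' = ed 00 00 00 00 00.
K' ⊕ ipad = db 36 36 36 36 36; K' ⊕ opad = b1 5c 5c 5c 5c 5c.
Inner hash: sum = 219+54+54+54+54+54+98 = 587; mod 256 = 75 → 4b.
Outer hash (recomputed tag): sum = 177+92+92+92+92+92+75 = 712; mod 256 = 200 → c8.
Recomputed tag = c8; claimed = c8 → match.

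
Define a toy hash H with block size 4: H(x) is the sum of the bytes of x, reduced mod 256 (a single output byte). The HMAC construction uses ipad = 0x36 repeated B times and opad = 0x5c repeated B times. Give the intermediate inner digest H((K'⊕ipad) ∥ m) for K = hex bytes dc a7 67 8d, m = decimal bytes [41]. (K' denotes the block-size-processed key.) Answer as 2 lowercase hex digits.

b0

Key hex bytes dc a7 67 8d is exactly B = 4 bytes: K' = dc a7 67 8d.
K' ⊕ ipad = ea 91 51 bb.
Inner input = ea 91 51 bb ∥ 29.
Inner hash: sum = 234+145+81+187+41 = 688; mod 256 = 176 → b0.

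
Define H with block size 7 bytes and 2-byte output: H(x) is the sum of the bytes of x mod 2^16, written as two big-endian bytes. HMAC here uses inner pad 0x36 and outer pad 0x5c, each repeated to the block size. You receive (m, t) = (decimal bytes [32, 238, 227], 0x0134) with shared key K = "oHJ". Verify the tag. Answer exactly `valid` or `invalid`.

invalid

Key "oHJ" = 6f 48 4a is 3 bytes ≤ B = 7; zero-pad to 7 bytes: K' = 6f 48 4a 00 00 00 00.
K' ⊕ ipad = 59 7e 7c 36 36 36 36; K' ⊕ opad = 33 14 16 5c 5c 5c 5c.
Inner hash: sum = 89+126+124+54+54+54+54+32+238+227 = 1052 → 04 1c.
Outer hash (recomputed tag): sum = 51+20+22+92+92+92+92+4+28 = 493 → 01 ed.
Recomputed tag = 01ed; claimed = 0134 → mismatch.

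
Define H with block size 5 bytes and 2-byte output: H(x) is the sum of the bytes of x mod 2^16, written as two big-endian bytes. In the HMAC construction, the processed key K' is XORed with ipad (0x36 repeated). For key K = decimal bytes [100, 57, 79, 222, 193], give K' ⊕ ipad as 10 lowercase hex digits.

520f79e8f7

Key decimal bytes [100, 57, 79, 222, 193] = 64 39 4f de c1 is exactly B = 5 bytes: K' = 64 39 4f de c1.
XOR each byte with 0x36: 64⊕36=52, 39⊕36=0f, 4f⊕36=79, de⊕36=e8, c1⊕36=f7.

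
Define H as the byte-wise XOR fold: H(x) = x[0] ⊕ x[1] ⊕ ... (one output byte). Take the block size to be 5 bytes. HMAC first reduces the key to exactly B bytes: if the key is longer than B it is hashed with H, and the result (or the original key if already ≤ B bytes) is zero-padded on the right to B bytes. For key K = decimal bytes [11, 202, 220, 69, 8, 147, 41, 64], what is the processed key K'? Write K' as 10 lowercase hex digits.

|K| = 8 > B = 5, so first hash the key.
H(K): XOR 0b⊕ca⊕dc⊕45⊕08⊕93⊕29⊕40 = aa.
Zero-pad H(K) = aa to 5 bytes: K' = aa 00 00 00 00.

aa00000000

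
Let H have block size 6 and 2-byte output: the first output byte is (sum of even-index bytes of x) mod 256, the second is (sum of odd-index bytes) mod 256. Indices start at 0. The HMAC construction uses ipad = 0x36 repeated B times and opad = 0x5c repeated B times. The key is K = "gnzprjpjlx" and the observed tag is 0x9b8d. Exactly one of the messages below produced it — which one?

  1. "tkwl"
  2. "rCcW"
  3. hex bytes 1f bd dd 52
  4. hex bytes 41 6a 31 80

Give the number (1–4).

Key "gnzprjpjlx" = 67 6e 7a 70 72 6a 70 6a 6c 78 is 10 bytes > B = 6, so hash it first: H(key) = 2f 2a, then zero-pad to 6 bytes: K' = 2f 2a 00 00 00 00.
K' ⊕ ipad = 19 1c 36 36 36 36; K' ⊕ opad = 73 76 5c 5c 5c 5c.
m1: inner = H(19 1c 36 36 36 36 74 6b 77 6c) = 70 5f; tag = H(73 76 5c 5c 5c 5c 70 5f) = 9b8d ← matches
m2: inner = H(19 1c 36 36 36 36 72 43 63 57) = 5a 22; tag = H(73 76 5c 5c 5c 5c 5a 22) = 8550
m3: inner = H(19 1c 36 36 36 36 1f bd dd 52) = 81 97; tag = H(73 76 5c 5c 5c 5c 81 97) = acc5
m4: inner = H(19 1c 36 36 36 36 41 6a 31 80) = f7 72; tag = H(73 76 5c 5c 5c 5c f7 72) = 22a0

1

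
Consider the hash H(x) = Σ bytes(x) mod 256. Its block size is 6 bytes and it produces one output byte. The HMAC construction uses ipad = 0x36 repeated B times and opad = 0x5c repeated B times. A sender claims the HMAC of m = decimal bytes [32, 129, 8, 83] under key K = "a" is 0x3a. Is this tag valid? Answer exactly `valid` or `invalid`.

invalid

Key "a" = 61 is 1 byte ≤ B = 6; zero-pad to 6 bytes: K' = 61 00 00 00 00 00.
K' ⊕ ipad = 57 36 36 36 36 36; K' ⊕ opad = 3d 5c 5c 5c 5c 5c.
Inner hash: sum = 87+54+54+54+54+54+32+129+8+83 = 609; mod 256 = 97 → 61.
Outer hash (recomputed tag): sum = 61+92+92+92+92+92+97 = 618; mod 256 = 106 → 6a.
Recomputed tag = 6a; claimed = 3a → mismatch.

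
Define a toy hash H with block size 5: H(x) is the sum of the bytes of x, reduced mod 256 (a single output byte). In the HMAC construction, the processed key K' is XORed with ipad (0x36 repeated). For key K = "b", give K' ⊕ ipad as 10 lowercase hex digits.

Key "b" = 62 is 1 byte ≤ B = 5; zero-pad to 5 bytes: K' = 62 00 00 00 00.
XOR each byte with 0x36: 62⊕36=54, 00⊕36=36, 00⊕36=36, 00⊕36=36, 00⊕36=36.

5436363636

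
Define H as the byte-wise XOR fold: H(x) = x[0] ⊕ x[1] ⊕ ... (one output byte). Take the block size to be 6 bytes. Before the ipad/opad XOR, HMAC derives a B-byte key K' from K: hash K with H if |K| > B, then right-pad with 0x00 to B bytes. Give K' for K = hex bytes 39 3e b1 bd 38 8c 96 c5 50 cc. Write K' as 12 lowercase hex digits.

700000000000

|K| = 10 > B = 6, so first hash the key.
H(K): XOR 39⊕3e⊕b1⊕bd⊕38⊕8c⊕96⊕c5⊕50⊕cc = 70.
Zero-pad H(K) = 70 to 6 bytes: K' = 70 00 00 00 00 00.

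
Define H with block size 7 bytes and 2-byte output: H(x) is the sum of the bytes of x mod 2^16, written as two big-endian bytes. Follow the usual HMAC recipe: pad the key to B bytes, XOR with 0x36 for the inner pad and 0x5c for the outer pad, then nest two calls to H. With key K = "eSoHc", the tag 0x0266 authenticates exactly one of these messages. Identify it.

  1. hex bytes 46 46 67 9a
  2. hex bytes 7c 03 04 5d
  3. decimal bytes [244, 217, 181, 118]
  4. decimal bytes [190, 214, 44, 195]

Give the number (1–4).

Key "eSoHc" = 65 53 6f 48 63 is 5 bytes ≤ B = 7; zero-pad to 7 bytes: K' = 65 53 6f 48 63 00 00.
K' ⊕ ipad = 53 65 59 7e 55 36 36; K' ⊕ opad = 39 0f 33 14 3f 5c 5c.
m1: inner = H(53 65 59 7e 55 36 36 46 46 67 9a) = 03 dd; tag = H(39 0f 33 14 3f 5c 5c 03 dd) = 0266 ← matches
m2: inner = H(53 65 59 7e 55 36 36 7c 03 04 5d) = 03 30; tag = H(39 0f 33 14 3f 5c 5c 03 30) = 01b9
m3: inner = H(53 65 59 7e 55 36 36 f4 d9 b5 76) = 05 48; tag = H(39 0f 33 14 3f 5c 5c 05 48) = 01d3
m4: inner = H(53 65 59 7e 55 36 36 be d6 2c c3) = 04 d3; tag = H(39 0f 33 14 3f 5c 5c 04 d3) = 025d

1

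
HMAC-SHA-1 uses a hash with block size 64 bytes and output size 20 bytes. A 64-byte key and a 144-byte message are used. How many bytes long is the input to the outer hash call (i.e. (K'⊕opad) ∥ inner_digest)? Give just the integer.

Key is 64 ≤ 64 bytes, zero-padded: |K'| = 64.
Outer input = (K'⊕opad) ∥ H(inner) → 64 + 20 = 84 bytes.

84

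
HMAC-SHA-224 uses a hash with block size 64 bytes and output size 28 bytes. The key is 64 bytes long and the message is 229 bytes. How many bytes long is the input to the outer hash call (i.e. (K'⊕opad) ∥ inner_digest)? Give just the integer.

Key is 64 ≤ 64 bytes, zero-padded: |K'| = 64.
Outer input = (K'⊕opad) ∥ H(inner) → 64 + 28 = 92 bytes.

92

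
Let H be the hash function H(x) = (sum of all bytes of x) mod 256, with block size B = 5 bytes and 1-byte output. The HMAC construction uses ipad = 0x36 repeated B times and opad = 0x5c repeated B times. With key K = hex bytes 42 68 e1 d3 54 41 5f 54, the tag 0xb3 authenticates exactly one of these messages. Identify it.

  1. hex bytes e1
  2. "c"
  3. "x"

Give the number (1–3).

1

Key hex bytes 42 68 e1 d3 54 41 5f 54 is 8 bytes > B = 5, so hash it first: H(key) = a6, then zero-pad to 5 bytes: K' = a6 00 00 00 00.
K' ⊕ ipad = 90 36 36 36 36; K' ⊕ opad = fa 5c 5c 5c 5c.
m1: inner = H(90 36 36 36 36 e1) = 49; tag = H(fa 5c 5c 5c 5c 49) = b3 ← matches
m2: inner = H(90 36 36 36 36 63) = cb; tag = H(fa 5c 5c 5c 5c cb) = 35
m3: inner = H(90 36 36 36 36 78) = e0; tag = H(fa 5c 5c 5c 5c e0) = 4a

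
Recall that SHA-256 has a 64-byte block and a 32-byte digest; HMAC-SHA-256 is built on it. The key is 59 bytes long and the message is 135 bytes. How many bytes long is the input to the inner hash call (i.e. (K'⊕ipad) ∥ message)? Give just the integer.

199

Key is 59 ≤ 64 bytes, zero-padded: |K'| = 64.
Inner input = (K'⊕ipad) ∥ m → 64 + 135 = 199 bytes.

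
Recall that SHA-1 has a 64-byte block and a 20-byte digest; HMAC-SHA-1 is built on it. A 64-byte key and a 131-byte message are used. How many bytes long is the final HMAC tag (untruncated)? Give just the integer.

20

The tag is one SHA-1 digest: 20 bytes.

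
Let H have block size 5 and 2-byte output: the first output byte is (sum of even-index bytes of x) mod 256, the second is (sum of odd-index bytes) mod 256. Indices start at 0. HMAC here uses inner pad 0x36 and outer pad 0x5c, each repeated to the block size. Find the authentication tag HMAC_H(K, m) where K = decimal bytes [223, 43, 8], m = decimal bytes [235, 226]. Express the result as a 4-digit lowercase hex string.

Key decimal bytes [223, 43, 8] = df 2b 08 is 3 bytes ≤ B = 5; zero-pad to 5 bytes: K' = df 2b 08 00 00.
K' ⊕ ipad = e9 1d 3e 36 36.  K' ⊕ opad = 83 77 54 5c 5c.
Inner input = (K'⊕ipad) ∥ m = e9 1d 3e 36 36 ∥ eb e2.
Inner hash: even-index sum = 575 mod 256 = 63; odd-index sum = 318 mod 256 = 62 → 3f 3e.
Outer input = (K'⊕opad) ∥ inner = 83 77 54 5c 5c ∥ 3f 3e.
Outer hash (tag): even-index sum = 369 mod 256 = 113; odd-index sum = 274 mod 256 = 18 → 71 12.

7112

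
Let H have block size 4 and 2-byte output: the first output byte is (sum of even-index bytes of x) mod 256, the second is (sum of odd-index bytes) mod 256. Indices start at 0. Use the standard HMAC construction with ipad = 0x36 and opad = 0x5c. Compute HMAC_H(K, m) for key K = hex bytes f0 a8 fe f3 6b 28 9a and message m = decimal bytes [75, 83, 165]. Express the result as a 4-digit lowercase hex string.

f679

Key hex bytes f0 a8 fe f3 6b 28 9a is 7 bytes > B = 4, so hash it first: H(key) = f3 c3, then zero-pad to 4 bytes: K' = f3 c3 00 00.
K' ⊕ ipad = c5 f5 36 36.  K' ⊕ opad = af 9f 5c 5c.
Inner input = (K'⊕ipad) ∥ m = c5 f5 36 36 ∥ 4b 53 a5.
Inner hash: even-index sum = 491 mod 256 = 235; odd-index sum = 382 mod 256 = 126 → eb 7e.
Outer input = (K'⊕opad) ∥ inner = af 9f 5c 5c ∥ eb 7e.
Outer hash (tag): even-index sum = 502 mod 256 = 246; odd-index sum = 377 mod 256 = 121 → f6 79.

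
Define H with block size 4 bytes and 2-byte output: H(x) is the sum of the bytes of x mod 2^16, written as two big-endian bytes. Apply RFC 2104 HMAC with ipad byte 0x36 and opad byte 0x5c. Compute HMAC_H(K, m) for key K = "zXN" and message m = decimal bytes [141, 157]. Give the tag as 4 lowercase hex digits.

012c

Key "zXN" = 7a 58 4e is 3 bytes ≤ B = 4; zero-pad to 4 bytes: K' = 7a 58 4e 00.
K' ⊕ ipad = 4c 6e 78 36.  K' ⊕ opad = 26 04 12 5c.
Inner input = (K'⊕ipad) ∥ m = 4c 6e 78 36 ∥ 8d 9d.
Inner hash: sum = 76+110+120+54+141+157 = 658 → 02 92.
Outer input = (K'⊕opad) ∥ inner = 26 04 12 5c ∥ 02 92.
Outer hash (tag): sum = 38+4+18+92+2+146 = 300 → 01 2c.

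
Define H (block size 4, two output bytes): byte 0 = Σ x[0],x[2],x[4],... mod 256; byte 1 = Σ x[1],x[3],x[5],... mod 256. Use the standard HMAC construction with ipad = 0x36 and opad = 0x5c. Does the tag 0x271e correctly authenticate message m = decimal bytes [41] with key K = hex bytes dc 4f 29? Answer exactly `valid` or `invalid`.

Key hex bytes dc 4f 29 is 3 bytes ≤ B = 4; zero-pad to 4 bytes: K' = dc 4f 29 00.
K' ⊕ ipad = ea 79 1f 36; K' ⊕ opad = 80 13 75 5c.
Inner hash: even-index sum = 306 mod 256 = 50; odd-index sum = 175 mod 256 = 175 → 32 af.
Outer hash (recomputed tag): even-index sum = 295 mod 256 = 39; odd-index sum = 286 mod 256 = 30 → 27 1e.
Recomputed tag = 271e; claimed = 271e → match.

valid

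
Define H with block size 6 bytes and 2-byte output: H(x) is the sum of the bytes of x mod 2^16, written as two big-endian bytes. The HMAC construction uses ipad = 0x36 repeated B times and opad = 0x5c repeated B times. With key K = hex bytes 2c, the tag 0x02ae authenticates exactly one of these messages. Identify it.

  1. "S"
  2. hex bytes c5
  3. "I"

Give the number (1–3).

Key hex bytes 2c is 1 byte ≤ B = 6; zero-pad to 6 bytes: K' = 2c 00 00 00 00 00.
K' ⊕ ipad = 1a 36 36 36 36 36; K' ⊕ opad = 70 5c 5c 5c 5c 5c.
m1: inner = H(1a 36 36 36 36 36 53) = 01 7b; tag = H(70 5c 5c 5c 5c 5c 01 7b) = 02b8
m2: inner = H(1a 36 36 36 36 36 c5) = 01 ed; tag = H(70 5c 5c 5c 5c 5c 01 ed) = 032a
m3: inner = H(1a 36 36 36 36 36 49) = 01 71; tag = H(70 5c 5c 5c 5c 5c 01 71) = 02ae ← matches

3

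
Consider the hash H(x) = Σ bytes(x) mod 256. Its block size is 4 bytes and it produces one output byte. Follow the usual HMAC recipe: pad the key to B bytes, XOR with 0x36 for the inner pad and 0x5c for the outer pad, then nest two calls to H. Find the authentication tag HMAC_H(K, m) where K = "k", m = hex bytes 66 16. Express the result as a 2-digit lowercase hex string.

Key "k" = 6b is 1 byte ≤ B = 4; zero-pad to 4 bytes: K' = 6b 00 00 00.
K' ⊕ ipad = 5d 36 36 36.  K' ⊕ opad = 37 5c 5c 5c.
Inner input = (K'⊕ipad) ∥ m = 5d 36 36 36 ∥ 66 16.
Inner hash: sum = 93+54+54+54+102+22 = 379; mod 256 = 123 → 7b.
Outer input = (K'⊕opad) ∥ inner = 37 5c 5c 5c ∥ 7b.
Outer hash (tag): sum = 55+92+92+92+123 = 454; mod 256 = 198 → c6.

c6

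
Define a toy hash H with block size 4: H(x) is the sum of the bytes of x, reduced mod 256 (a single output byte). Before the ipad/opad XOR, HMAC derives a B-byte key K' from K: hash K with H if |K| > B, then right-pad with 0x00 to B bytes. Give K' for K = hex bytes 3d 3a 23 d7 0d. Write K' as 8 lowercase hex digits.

|K| = 5 > B = 4, so first hash the key.
H(K): sum = 61+58+35+215+13 = 382; mod 256 = 126 → 7e.
Zero-pad H(K) = 7e to 4 bytes: K' = 7e 00 00 00.

7e000000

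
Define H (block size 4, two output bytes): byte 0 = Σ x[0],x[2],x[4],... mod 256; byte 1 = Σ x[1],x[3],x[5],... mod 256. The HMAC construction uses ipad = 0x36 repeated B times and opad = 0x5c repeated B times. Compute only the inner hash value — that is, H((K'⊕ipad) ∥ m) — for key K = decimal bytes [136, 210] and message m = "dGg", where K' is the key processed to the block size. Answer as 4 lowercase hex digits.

bf61

Key decimal bytes [136, 210] = 88 d2 is 2 bytes ≤ B = 4; zero-pad to 4 bytes: K' = 88 d2 00 00.
K' ⊕ ipad = be e4 36 36.
Inner input = be e4 36 36 ∥ 64 47 67.
Inner hash: even-index sum = 447 mod 256 = 191; odd-index sum = 353 mod 256 = 97 → bf 61.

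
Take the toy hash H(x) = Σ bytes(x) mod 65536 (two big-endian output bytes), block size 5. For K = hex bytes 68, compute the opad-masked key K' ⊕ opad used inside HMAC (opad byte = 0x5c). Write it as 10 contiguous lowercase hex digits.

345c5c5c5c

Key hex bytes 68 is 1 byte ≤ B = 5; zero-pad to 5 bytes: K' = 68 00 00 00 00.
XOR each byte with 0x5c: 68⊕5c=34, 00⊕5c=5c, 00⊕5c=5c, 00⊕5c=5c, 00⊕5c=5c.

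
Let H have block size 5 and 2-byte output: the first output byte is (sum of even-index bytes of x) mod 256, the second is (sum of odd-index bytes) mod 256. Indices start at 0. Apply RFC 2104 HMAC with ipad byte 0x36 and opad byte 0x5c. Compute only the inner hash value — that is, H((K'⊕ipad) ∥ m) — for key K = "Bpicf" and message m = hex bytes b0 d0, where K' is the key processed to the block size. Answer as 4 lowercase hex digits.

Key "Bpicf" = 42 70 69 63 66 is exactly B = 5 bytes: K' = 42 70 69 63 66.
K' ⊕ ipad = 74 46 5f 55 50.
Inner input = 74 46 5f 55 50 ∥ b0 d0.
Inner hash: even-index sum = 499 mod 256 = 243; odd-index sum = 331 mod 256 = 75 → f3 4b.

f34b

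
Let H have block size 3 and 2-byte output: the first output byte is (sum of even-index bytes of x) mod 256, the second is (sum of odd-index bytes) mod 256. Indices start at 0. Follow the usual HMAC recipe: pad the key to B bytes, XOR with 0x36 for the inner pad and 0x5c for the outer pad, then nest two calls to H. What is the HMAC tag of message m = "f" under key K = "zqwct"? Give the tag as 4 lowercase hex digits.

Key "zqwct" = 7a 71 77 63 74 is 5 bytes > B = 3, so hash it first: H(key) = 65 d4, then zero-pad to 3 bytes: K' = 65 d4 00.
K' ⊕ ipad = 53 e2 36.  K' ⊕ opad = 39 88 5c.
Inner input = (K'⊕ipad) ∥ m = 53 e2 36 ∥ 66.
Inner hash: even-index sum = 137 mod 256 = 137; odd-index sum = 328 mod 256 = 72 → 89 48.
Outer input = (K'⊕opad) ∥ inner = 39 88 5c ∥ 89 48.
Outer hash (tag): even-index sum = 221 mod 256 = 221; odd-index sum = 273 mod 256 = 17 → dd 11.

dd11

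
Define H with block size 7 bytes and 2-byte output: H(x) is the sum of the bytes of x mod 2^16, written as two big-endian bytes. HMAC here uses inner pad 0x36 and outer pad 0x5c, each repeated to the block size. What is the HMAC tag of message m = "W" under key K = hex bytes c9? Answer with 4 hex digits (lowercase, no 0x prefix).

0359

Key hex bytes c9 is 1 byte ≤ B = 7; zero-pad to 7 bytes: K' = c9 00 00 00 00 00 00.
K' ⊕ ipad = ff 36 36 36 36 36 36.  K' ⊕ opad = 95 5c 5c 5c 5c 5c 5c.
Inner input = (K'⊕ipad) ∥ m = ff 36 36 36 36 36 36 ∥ 57.
Inner hash: sum = 255+54+54+54+54+54+54+87 = 666 → 02 9a.
Outer input = (K'⊕opad) ∥ inner = 95 5c 5c 5c 5c 5c 5c ∥ 02 9a.
Outer hash (tag): sum = 149+92+92+92+92+92+92+2+154 = 857 → 03 59.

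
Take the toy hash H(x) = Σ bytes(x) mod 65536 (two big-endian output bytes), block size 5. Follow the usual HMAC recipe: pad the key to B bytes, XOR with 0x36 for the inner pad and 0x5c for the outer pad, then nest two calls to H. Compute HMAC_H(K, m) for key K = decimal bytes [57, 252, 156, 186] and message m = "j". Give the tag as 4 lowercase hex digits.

Key decimal bytes [57, 252, 156, 186] = 39 fc 9c ba is 4 bytes ≤ B = 5; zero-pad to 5 bytes: K' = 39 fc 9c ba 00.
K' ⊕ ipad = 0f ca aa 8c 36.  K' ⊕ opad = 65 a0 c0 e6 5c.
Inner input = (K'⊕ipad) ∥ m = 0f ca aa 8c 36 ∥ 6a.
Inner hash: sum = 15+202+170+140+54+106 = 687 → 02 af.
Outer input = (K'⊕opad) ∥ inner = 65 a0 c0 e6 5c ∥ 02 af.
Outer hash (tag): sum = 101+160+192+230+92+2+175 = 952 → 03 b8.

03b8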